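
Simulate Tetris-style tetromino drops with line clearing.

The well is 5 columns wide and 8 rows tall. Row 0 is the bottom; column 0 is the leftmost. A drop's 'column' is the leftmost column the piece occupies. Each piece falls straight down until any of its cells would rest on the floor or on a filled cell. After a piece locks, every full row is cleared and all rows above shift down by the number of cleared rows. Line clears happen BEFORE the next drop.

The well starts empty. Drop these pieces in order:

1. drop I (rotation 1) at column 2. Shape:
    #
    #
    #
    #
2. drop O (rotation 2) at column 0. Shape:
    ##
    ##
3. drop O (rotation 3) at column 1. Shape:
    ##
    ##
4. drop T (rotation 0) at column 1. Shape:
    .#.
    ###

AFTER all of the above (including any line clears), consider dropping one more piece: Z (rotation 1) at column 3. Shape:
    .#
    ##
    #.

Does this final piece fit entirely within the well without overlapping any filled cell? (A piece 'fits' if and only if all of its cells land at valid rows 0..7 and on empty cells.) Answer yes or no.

Drop 1: I rot1 at col 2 lands with bottom-row=0; cleared 0 line(s) (total 0); column heights now [0 0 4 0 0], max=4
Drop 2: O rot2 at col 0 lands with bottom-row=0; cleared 0 line(s) (total 0); column heights now [2 2 4 0 0], max=4
Drop 3: O rot3 at col 1 lands with bottom-row=4; cleared 0 line(s) (total 0); column heights now [2 6 6 0 0], max=6
Drop 4: T rot0 at col 1 lands with bottom-row=6; cleared 0 line(s) (total 0); column heights now [2 7 8 7 0], max=8
Test piece Z rot1 at col 3 (width 2): heights before test = [2 7 8 7 0]; fits = False

Answer: no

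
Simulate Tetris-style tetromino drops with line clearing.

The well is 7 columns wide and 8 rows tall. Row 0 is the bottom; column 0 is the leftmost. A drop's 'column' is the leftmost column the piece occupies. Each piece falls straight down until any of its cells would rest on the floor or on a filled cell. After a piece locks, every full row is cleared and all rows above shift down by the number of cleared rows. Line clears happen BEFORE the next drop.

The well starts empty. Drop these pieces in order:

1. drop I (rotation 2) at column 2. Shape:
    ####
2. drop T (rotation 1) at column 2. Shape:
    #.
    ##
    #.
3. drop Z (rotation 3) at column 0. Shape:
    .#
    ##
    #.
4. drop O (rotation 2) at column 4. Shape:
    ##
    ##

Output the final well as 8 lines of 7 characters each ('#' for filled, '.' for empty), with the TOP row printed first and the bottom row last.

Drop 1: I rot2 at col 2 lands with bottom-row=0; cleared 0 line(s) (total 0); column heights now [0 0 1 1 1 1 0], max=1
Drop 2: T rot1 at col 2 lands with bottom-row=1; cleared 0 line(s) (total 0); column heights now [0 0 4 3 1 1 0], max=4
Drop 3: Z rot3 at col 0 lands with bottom-row=0; cleared 0 line(s) (total 0); column heights now [2 3 4 3 1 1 0], max=4
Drop 4: O rot2 at col 4 lands with bottom-row=1; cleared 0 line(s) (total 0); column heights now [2 3 4 3 3 3 0], max=4

Answer: .......
.......
.......
.......
..#....
.#####.
###.##.
#.####.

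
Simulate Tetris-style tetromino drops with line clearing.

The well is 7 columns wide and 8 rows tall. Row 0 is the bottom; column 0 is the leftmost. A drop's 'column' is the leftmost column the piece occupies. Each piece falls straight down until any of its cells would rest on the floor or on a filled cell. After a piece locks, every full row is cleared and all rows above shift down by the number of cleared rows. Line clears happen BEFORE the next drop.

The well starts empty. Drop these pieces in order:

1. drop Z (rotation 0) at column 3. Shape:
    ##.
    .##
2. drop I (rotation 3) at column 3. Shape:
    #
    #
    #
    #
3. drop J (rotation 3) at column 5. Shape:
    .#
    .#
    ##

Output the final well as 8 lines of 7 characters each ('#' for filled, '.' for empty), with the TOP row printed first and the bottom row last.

Drop 1: Z rot0 at col 3 lands with bottom-row=0; cleared 0 line(s) (total 0); column heights now [0 0 0 2 2 1 0], max=2
Drop 2: I rot3 at col 3 lands with bottom-row=2; cleared 0 line(s) (total 0); column heights now [0 0 0 6 2 1 0], max=6
Drop 3: J rot3 at col 5 lands with bottom-row=1; cleared 0 line(s) (total 0); column heights now [0 0 0 6 2 2 4], max=6

Answer: .......
.......
...#...
...#...
...#..#
...#..#
...####
....##.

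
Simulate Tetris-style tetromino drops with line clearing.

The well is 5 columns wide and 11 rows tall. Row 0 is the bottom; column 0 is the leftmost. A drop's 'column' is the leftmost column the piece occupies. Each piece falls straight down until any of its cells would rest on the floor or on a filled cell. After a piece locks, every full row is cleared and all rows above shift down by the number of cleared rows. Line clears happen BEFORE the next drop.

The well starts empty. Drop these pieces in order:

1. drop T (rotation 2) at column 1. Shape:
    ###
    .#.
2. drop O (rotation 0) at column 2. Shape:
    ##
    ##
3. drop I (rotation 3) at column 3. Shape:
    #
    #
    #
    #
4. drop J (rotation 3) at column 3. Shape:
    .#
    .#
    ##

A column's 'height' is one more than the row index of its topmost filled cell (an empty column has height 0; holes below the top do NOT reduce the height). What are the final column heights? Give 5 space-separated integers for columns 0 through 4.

Answer: 0 2 4 9 11

Derivation:
Drop 1: T rot2 at col 1 lands with bottom-row=0; cleared 0 line(s) (total 0); column heights now [0 2 2 2 0], max=2
Drop 2: O rot0 at col 2 lands with bottom-row=2; cleared 0 line(s) (total 0); column heights now [0 2 4 4 0], max=4
Drop 3: I rot3 at col 3 lands with bottom-row=4; cleared 0 line(s) (total 0); column heights now [0 2 4 8 0], max=8
Drop 4: J rot3 at col 3 lands with bottom-row=8; cleared 0 line(s) (total 0); column heights now [0 2 4 9 11], max=11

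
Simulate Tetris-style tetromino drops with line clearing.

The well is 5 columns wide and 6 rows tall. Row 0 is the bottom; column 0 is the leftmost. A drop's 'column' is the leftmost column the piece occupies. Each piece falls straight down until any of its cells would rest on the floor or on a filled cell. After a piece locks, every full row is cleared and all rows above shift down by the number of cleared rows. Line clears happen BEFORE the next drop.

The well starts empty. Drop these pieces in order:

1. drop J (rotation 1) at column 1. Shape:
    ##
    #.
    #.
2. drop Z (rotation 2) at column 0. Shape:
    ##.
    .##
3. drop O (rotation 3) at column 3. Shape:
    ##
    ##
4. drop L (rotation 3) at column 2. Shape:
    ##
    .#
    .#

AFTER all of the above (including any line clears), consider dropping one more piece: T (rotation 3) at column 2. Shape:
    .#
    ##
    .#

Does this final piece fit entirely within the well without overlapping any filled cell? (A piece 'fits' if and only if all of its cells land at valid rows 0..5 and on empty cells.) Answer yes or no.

Drop 1: J rot1 at col 1 lands with bottom-row=0; cleared 0 line(s) (total 0); column heights now [0 3 3 0 0], max=3
Drop 2: Z rot2 at col 0 lands with bottom-row=3; cleared 0 line(s) (total 0); column heights now [5 5 4 0 0], max=5
Drop 3: O rot3 at col 3 lands with bottom-row=0; cleared 0 line(s) (total 0); column heights now [5 5 4 2 2], max=5
Drop 4: L rot3 at col 2 lands with bottom-row=2; cleared 0 line(s) (total 0); column heights now [5 5 5 5 2], max=5
Test piece T rot3 at col 2 (width 2): heights before test = [5 5 5 5 2]; fits = False

Answer: no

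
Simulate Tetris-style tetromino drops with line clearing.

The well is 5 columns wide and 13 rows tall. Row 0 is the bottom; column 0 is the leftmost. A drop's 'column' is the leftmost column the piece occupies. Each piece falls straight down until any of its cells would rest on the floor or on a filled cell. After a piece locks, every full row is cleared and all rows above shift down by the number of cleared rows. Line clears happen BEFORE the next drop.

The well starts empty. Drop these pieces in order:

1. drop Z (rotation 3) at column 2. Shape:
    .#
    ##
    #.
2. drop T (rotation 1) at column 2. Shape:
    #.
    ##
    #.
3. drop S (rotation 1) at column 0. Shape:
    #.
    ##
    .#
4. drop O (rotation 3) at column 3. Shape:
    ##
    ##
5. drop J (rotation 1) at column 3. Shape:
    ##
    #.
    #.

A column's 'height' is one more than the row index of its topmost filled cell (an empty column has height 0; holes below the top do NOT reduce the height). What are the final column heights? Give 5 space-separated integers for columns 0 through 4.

Answer: 3 2 5 9 9

Derivation:
Drop 1: Z rot3 at col 2 lands with bottom-row=0; cleared 0 line(s) (total 0); column heights now [0 0 2 3 0], max=3
Drop 2: T rot1 at col 2 lands with bottom-row=2; cleared 0 line(s) (total 0); column heights now [0 0 5 4 0], max=5
Drop 3: S rot1 at col 0 lands with bottom-row=0; cleared 0 line(s) (total 0); column heights now [3 2 5 4 0], max=5
Drop 4: O rot3 at col 3 lands with bottom-row=4; cleared 0 line(s) (total 0); column heights now [3 2 5 6 6], max=6
Drop 5: J rot1 at col 3 lands with bottom-row=6; cleared 0 line(s) (total 0); column heights now [3 2 5 9 9], max=9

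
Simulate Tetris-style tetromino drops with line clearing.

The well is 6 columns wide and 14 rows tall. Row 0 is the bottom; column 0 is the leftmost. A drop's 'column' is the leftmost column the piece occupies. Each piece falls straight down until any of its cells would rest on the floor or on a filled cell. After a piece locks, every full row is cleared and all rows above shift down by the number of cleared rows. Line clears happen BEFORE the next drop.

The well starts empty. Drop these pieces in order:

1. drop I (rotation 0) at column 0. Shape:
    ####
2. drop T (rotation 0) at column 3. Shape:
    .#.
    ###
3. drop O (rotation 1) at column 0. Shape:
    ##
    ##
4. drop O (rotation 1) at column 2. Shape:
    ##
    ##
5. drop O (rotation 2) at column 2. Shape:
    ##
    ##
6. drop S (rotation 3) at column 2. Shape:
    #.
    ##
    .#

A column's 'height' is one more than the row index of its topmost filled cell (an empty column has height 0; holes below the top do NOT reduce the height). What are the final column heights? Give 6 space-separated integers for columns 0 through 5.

Drop 1: I rot0 at col 0 lands with bottom-row=0; cleared 0 line(s) (total 0); column heights now [1 1 1 1 0 0], max=1
Drop 2: T rot0 at col 3 lands with bottom-row=1; cleared 0 line(s) (total 0); column heights now [1 1 1 2 3 2], max=3
Drop 3: O rot1 at col 0 lands with bottom-row=1; cleared 0 line(s) (total 0); column heights now [3 3 1 2 3 2], max=3
Drop 4: O rot1 at col 2 lands with bottom-row=2; cleared 0 line(s) (total 0); column heights now [3 3 4 4 3 2], max=4
Drop 5: O rot2 at col 2 lands with bottom-row=4; cleared 0 line(s) (total 0); column heights now [3 3 6 6 3 2], max=6
Drop 6: S rot3 at col 2 lands with bottom-row=6; cleared 0 line(s) (total 0); column heights now [3 3 9 8 3 2], max=9

Answer: 3 3 9 8 3 2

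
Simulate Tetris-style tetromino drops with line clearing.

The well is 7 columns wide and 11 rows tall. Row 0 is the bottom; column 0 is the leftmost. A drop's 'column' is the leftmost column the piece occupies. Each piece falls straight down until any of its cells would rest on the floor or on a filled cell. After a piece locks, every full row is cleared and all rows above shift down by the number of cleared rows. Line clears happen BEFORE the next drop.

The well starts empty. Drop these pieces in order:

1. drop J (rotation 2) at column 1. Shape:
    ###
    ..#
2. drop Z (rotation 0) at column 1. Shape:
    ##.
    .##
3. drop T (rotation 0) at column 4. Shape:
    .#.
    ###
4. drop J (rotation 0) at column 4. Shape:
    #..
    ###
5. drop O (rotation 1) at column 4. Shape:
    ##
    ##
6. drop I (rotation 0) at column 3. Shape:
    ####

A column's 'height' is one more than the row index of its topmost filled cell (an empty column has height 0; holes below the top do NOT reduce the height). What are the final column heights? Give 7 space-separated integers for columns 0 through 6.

Answer: 0 4 4 7 7 7 7

Derivation:
Drop 1: J rot2 at col 1 lands with bottom-row=0; cleared 0 line(s) (total 0); column heights now [0 2 2 2 0 0 0], max=2
Drop 2: Z rot0 at col 1 lands with bottom-row=2; cleared 0 line(s) (total 0); column heights now [0 4 4 3 0 0 0], max=4
Drop 3: T rot0 at col 4 lands with bottom-row=0; cleared 0 line(s) (total 0); column heights now [0 4 4 3 1 2 1], max=4
Drop 4: J rot0 at col 4 lands with bottom-row=2; cleared 0 line(s) (total 0); column heights now [0 4 4 3 4 3 3], max=4
Drop 5: O rot1 at col 4 lands with bottom-row=4; cleared 0 line(s) (total 0); column heights now [0 4 4 3 6 6 3], max=6
Drop 6: I rot0 at col 3 lands with bottom-row=6; cleared 0 line(s) (total 0); column heights now [0 4 4 7 7 7 7], max=7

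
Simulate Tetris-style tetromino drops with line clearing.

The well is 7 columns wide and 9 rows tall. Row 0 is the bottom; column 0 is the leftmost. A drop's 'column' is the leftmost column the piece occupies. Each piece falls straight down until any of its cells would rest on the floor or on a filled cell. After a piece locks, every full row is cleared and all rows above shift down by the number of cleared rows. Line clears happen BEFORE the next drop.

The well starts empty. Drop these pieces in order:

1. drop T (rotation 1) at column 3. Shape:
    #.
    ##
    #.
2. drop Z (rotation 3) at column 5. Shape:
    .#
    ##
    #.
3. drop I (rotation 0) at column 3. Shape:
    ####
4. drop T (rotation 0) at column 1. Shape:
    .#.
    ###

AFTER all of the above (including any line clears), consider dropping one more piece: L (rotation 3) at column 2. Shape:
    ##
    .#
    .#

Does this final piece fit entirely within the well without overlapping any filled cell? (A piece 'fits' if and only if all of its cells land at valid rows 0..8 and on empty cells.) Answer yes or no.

Answer: yes

Derivation:
Drop 1: T rot1 at col 3 lands with bottom-row=0; cleared 0 line(s) (total 0); column heights now [0 0 0 3 2 0 0], max=3
Drop 2: Z rot3 at col 5 lands with bottom-row=0; cleared 0 line(s) (total 0); column heights now [0 0 0 3 2 2 3], max=3
Drop 3: I rot0 at col 3 lands with bottom-row=3; cleared 0 line(s) (total 0); column heights now [0 0 0 4 4 4 4], max=4
Drop 4: T rot0 at col 1 lands with bottom-row=4; cleared 0 line(s) (total 0); column heights now [0 5 6 5 4 4 4], max=6
Test piece L rot3 at col 2 (width 2): heights before test = [0 5 6 5 4 4 4]; fits = True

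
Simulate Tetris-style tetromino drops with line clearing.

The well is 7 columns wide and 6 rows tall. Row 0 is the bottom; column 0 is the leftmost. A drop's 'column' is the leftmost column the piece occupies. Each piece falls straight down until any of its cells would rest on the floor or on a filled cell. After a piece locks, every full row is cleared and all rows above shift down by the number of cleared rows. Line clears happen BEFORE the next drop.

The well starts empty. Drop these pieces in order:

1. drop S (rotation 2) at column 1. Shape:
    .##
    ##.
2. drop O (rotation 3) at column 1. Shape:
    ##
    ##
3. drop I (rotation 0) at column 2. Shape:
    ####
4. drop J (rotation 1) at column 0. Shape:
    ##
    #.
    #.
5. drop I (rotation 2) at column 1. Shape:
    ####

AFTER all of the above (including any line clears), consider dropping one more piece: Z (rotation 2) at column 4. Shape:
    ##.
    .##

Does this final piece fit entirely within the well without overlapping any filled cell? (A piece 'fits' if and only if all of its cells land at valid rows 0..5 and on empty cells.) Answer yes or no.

Answer: no

Derivation:
Drop 1: S rot2 at col 1 lands with bottom-row=0; cleared 0 line(s) (total 0); column heights now [0 1 2 2 0 0 0], max=2
Drop 2: O rot3 at col 1 lands with bottom-row=2; cleared 0 line(s) (total 0); column heights now [0 4 4 2 0 0 0], max=4
Drop 3: I rot0 at col 2 lands with bottom-row=4; cleared 0 line(s) (total 0); column heights now [0 4 5 5 5 5 0], max=5
Drop 4: J rot1 at col 0 lands with bottom-row=2; cleared 0 line(s) (total 0); column heights now [5 5 5 5 5 5 0], max=5
Drop 5: I rot2 at col 1 lands with bottom-row=5; cleared 0 line(s) (total 0); column heights now [5 6 6 6 6 5 0], max=6
Test piece Z rot2 at col 4 (width 3): heights before test = [5 6 6 6 6 5 0]; fits = False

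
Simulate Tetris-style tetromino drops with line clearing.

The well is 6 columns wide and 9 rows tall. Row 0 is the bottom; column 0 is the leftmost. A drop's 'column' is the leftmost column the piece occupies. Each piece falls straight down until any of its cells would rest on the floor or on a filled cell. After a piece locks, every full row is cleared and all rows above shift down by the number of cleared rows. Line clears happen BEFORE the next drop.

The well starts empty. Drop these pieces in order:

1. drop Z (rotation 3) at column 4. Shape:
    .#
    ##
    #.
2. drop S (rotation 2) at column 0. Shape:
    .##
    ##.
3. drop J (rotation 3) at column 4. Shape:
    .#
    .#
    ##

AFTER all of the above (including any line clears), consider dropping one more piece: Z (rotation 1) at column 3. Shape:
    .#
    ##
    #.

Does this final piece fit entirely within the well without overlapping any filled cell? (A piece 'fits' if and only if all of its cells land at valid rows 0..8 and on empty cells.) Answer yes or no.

Drop 1: Z rot3 at col 4 lands with bottom-row=0; cleared 0 line(s) (total 0); column heights now [0 0 0 0 2 3], max=3
Drop 2: S rot2 at col 0 lands with bottom-row=0; cleared 0 line(s) (total 0); column heights now [1 2 2 0 2 3], max=3
Drop 3: J rot3 at col 4 lands with bottom-row=3; cleared 0 line(s) (total 0); column heights now [1 2 2 0 4 6], max=6
Test piece Z rot1 at col 3 (width 2): heights before test = [1 2 2 0 4 6]; fits = True

Answer: yes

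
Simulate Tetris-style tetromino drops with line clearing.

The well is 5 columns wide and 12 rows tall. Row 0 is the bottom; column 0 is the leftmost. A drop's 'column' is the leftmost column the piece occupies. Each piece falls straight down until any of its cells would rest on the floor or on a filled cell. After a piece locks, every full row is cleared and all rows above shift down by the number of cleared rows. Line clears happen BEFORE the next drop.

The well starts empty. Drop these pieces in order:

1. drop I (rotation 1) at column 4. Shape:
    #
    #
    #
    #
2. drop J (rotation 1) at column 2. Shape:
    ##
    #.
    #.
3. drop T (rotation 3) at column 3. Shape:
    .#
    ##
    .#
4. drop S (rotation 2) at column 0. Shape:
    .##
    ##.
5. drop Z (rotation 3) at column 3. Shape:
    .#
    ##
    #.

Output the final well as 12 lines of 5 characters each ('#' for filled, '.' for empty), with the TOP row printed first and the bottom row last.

Drop 1: I rot1 at col 4 lands with bottom-row=0; cleared 0 line(s) (total 0); column heights now [0 0 0 0 4], max=4
Drop 2: J rot1 at col 2 lands with bottom-row=0; cleared 0 line(s) (total 0); column heights now [0 0 3 3 4], max=4
Drop 3: T rot3 at col 3 lands with bottom-row=4; cleared 0 line(s) (total 0); column heights now [0 0 3 6 7], max=7
Drop 4: S rot2 at col 0 lands with bottom-row=2; cleared 1 line(s) (total 1); column heights now [0 3 3 5 6], max=6
Drop 5: Z rot3 at col 3 lands with bottom-row=5; cleared 0 line(s) (total 1); column heights now [0 3 3 7 8], max=8

Answer: .....
.....
.....
.....
....#
...##
...##
...##
....#
.##.#
..#.#
..#.#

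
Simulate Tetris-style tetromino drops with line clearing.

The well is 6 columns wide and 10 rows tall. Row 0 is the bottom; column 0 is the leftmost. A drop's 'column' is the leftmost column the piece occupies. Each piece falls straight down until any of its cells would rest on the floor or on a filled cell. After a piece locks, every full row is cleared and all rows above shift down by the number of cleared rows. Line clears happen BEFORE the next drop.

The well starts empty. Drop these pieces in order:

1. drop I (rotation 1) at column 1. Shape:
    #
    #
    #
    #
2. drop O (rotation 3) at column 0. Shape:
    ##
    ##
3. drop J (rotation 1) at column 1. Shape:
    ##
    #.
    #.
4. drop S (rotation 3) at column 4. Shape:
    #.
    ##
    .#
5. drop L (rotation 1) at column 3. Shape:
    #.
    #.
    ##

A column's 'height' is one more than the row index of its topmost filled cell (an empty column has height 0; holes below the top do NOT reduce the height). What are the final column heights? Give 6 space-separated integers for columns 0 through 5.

Drop 1: I rot1 at col 1 lands with bottom-row=0; cleared 0 line(s) (total 0); column heights now [0 4 0 0 0 0], max=4
Drop 2: O rot3 at col 0 lands with bottom-row=4; cleared 0 line(s) (total 0); column heights now [6 6 0 0 0 0], max=6
Drop 3: J rot1 at col 1 lands with bottom-row=6; cleared 0 line(s) (total 0); column heights now [6 9 9 0 0 0], max=9
Drop 4: S rot3 at col 4 lands with bottom-row=0; cleared 0 line(s) (total 0); column heights now [6 9 9 0 3 2], max=9
Drop 5: L rot1 at col 3 lands with bottom-row=3; cleared 0 line(s) (total 0); column heights now [6 9 9 6 4 2], max=9

Answer: 6 9 9 6 4 2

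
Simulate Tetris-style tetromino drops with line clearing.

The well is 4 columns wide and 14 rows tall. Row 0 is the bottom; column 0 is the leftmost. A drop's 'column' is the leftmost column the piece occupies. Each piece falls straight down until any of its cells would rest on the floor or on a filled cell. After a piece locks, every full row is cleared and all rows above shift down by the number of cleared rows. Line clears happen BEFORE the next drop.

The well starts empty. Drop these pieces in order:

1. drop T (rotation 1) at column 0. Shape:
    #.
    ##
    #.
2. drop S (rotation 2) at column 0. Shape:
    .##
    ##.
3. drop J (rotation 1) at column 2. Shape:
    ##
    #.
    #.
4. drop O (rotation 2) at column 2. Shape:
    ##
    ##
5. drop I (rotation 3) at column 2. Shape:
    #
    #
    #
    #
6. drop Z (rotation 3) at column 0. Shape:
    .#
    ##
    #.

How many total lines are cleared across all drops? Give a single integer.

Answer: 0

Derivation:
Drop 1: T rot1 at col 0 lands with bottom-row=0; cleared 0 line(s) (total 0); column heights now [3 2 0 0], max=3
Drop 2: S rot2 at col 0 lands with bottom-row=3; cleared 0 line(s) (total 0); column heights now [4 5 5 0], max=5
Drop 3: J rot1 at col 2 lands with bottom-row=5; cleared 0 line(s) (total 0); column heights now [4 5 8 8], max=8
Drop 4: O rot2 at col 2 lands with bottom-row=8; cleared 0 line(s) (total 0); column heights now [4 5 10 10], max=10
Drop 5: I rot3 at col 2 lands with bottom-row=10; cleared 0 line(s) (total 0); column heights now [4 5 14 10], max=14
Drop 6: Z rot3 at col 0 lands with bottom-row=4; cleared 0 line(s) (total 0); column heights now [6 7 14 10], max=14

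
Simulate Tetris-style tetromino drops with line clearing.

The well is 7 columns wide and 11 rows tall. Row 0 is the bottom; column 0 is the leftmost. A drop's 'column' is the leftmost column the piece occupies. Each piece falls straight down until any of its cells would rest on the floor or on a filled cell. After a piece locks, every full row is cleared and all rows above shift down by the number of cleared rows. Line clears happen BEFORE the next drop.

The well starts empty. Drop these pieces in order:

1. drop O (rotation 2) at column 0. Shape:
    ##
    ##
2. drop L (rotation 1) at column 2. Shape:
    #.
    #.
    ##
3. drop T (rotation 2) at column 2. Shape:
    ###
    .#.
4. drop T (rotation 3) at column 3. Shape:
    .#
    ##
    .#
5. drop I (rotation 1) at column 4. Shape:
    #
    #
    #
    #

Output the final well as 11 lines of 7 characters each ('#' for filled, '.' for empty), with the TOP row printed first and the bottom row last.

Answer: ....#..
....#..
....#..
....#..
....#..
...##..
....#..
..###..
..##...
###....
####...

Derivation:
Drop 1: O rot2 at col 0 lands with bottom-row=0; cleared 0 line(s) (total 0); column heights now [2 2 0 0 0 0 0], max=2
Drop 2: L rot1 at col 2 lands with bottom-row=0; cleared 0 line(s) (total 0); column heights now [2 2 3 1 0 0 0], max=3
Drop 3: T rot2 at col 2 lands with bottom-row=2; cleared 0 line(s) (total 0); column heights now [2 2 4 4 4 0 0], max=4
Drop 4: T rot3 at col 3 lands with bottom-row=4; cleared 0 line(s) (total 0); column heights now [2 2 4 6 7 0 0], max=7
Drop 5: I rot1 at col 4 lands with bottom-row=7; cleared 0 line(s) (total 0); column heights now [2 2 4 6 11 0 0], max=11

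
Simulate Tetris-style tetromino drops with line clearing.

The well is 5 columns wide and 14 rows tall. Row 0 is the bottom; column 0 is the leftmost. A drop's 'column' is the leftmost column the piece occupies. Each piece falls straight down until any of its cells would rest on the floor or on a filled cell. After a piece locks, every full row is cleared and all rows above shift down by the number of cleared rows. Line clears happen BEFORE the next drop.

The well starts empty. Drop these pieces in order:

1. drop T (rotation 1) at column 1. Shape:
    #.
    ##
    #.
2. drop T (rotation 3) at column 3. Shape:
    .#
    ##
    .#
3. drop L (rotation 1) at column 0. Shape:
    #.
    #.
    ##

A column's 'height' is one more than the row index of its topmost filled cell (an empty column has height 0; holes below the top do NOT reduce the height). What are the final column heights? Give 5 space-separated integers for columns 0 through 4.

Drop 1: T rot1 at col 1 lands with bottom-row=0; cleared 0 line(s) (total 0); column heights now [0 3 2 0 0], max=3
Drop 2: T rot3 at col 3 lands with bottom-row=0; cleared 0 line(s) (total 0); column heights now [0 3 2 2 3], max=3
Drop 3: L rot1 at col 0 lands with bottom-row=3; cleared 0 line(s) (total 0); column heights now [6 4 2 2 3], max=6

Answer: 6 4 2 2 3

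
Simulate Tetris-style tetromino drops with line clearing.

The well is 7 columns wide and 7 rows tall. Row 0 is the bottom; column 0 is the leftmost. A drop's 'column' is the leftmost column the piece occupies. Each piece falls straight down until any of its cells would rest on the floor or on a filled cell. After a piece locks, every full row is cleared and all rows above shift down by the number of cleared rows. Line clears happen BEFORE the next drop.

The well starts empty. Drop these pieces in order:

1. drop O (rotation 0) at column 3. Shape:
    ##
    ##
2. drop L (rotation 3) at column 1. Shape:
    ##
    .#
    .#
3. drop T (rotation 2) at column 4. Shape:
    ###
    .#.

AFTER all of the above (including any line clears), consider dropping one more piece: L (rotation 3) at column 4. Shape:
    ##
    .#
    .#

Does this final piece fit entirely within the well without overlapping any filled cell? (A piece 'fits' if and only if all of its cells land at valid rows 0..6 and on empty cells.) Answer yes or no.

Drop 1: O rot0 at col 3 lands with bottom-row=0; cleared 0 line(s) (total 0); column heights now [0 0 0 2 2 0 0], max=2
Drop 2: L rot3 at col 1 lands with bottom-row=0; cleared 0 line(s) (total 0); column heights now [0 3 3 2 2 0 0], max=3
Drop 3: T rot2 at col 4 lands with bottom-row=1; cleared 0 line(s) (total 0); column heights now [0 3 3 2 3 3 3], max=3
Test piece L rot3 at col 4 (width 2): heights before test = [0 3 3 2 3 3 3]; fits = True

Answer: yes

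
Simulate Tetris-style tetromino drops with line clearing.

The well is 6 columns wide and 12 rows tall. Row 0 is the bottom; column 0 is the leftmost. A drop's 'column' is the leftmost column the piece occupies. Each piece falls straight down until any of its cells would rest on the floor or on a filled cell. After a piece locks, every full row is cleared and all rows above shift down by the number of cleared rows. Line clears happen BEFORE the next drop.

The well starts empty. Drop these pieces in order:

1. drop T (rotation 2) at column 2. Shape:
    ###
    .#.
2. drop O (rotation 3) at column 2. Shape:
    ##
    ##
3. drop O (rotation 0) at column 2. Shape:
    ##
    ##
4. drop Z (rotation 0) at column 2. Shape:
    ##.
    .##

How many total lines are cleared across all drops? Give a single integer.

Drop 1: T rot2 at col 2 lands with bottom-row=0; cleared 0 line(s) (total 0); column heights now [0 0 2 2 2 0], max=2
Drop 2: O rot3 at col 2 lands with bottom-row=2; cleared 0 line(s) (total 0); column heights now [0 0 4 4 2 0], max=4
Drop 3: O rot0 at col 2 lands with bottom-row=4; cleared 0 line(s) (total 0); column heights now [0 0 6 6 2 0], max=6
Drop 4: Z rot0 at col 2 lands with bottom-row=6; cleared 0 line(s) (total 0); column heights now [0 0 8 8 7 0], max=8

Answer: 0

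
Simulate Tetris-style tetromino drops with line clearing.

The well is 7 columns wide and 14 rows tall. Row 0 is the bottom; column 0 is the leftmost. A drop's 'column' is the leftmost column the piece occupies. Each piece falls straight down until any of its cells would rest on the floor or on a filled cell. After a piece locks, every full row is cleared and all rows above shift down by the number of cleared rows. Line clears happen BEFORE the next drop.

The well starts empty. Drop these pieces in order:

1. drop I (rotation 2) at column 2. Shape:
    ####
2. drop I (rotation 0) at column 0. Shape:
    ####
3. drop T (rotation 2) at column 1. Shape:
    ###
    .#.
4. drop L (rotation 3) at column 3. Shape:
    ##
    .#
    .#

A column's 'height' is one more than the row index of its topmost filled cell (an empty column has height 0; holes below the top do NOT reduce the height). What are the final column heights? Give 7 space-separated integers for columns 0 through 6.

Drop 1: I rot2 at col 2 lands with bottom-row=0; cleared 0 line(s) (total 0); column heights now [0 0 1 1 1 1 0], max=1
Drop 2: I rot0 at col 0 lands with bottom-row=1; cleared 0 line(s) (total 0); column heights now [2 2 2 2 1 1 0], max=2
Drop 3: T rot2 at col 1 lands with bottom-row=2; cleared 0 line(s) (total 0); column heights now [2 4 4 4 1 1 0], max=4
Drop 4: L rot3 at col 3 lands with bottom-row=2; cleared 0 line(s) (total 0); column heights now [2 4 4 5 5 1 0], max=5

Answer: 2 4 4 5 5 1 0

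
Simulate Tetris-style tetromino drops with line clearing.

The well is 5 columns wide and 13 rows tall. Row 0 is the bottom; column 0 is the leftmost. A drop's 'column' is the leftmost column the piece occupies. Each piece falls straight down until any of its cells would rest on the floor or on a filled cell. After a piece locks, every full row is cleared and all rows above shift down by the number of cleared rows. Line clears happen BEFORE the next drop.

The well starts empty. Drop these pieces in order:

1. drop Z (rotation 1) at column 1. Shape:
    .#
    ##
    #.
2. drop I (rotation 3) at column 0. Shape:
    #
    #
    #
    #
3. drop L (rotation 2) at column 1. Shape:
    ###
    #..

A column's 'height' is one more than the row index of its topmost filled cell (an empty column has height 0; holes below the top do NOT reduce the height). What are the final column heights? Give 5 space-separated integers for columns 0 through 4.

Answer: 4 4 4 4 0

Derivation:
Drop 1: Z rot1 at col 1 lands with bottom-row=0; cleared 0 line(s) (total 0); column heights now [0 2 3 0 0], max=3
Drop 2: I rot3 at col 0 lands with bottom-row=0; cleared 0 line(s) (total 0); column heights now [4 2 3 0 0], max=4
Drop 3: L rot2 at col 1 lands with bottom-row=2; cleared 0 line(s) (total 0); column heights now [4 4 4 4 0], max=4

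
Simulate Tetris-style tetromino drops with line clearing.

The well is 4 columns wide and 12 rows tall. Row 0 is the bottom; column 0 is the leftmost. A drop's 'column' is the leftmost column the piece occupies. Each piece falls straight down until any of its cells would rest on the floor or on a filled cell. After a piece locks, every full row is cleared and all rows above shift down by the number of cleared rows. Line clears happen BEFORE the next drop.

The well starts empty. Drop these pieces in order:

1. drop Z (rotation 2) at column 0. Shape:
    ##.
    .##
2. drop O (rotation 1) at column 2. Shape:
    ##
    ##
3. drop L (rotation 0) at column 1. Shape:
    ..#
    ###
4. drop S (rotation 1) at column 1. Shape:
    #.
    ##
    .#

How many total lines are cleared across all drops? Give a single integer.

Drop 1: Z rot2 at col 0 lands with bottom-row=0; cleared 0 line(s) (total 0); column heights now [2 2 1 0], max=2
Drop 2: O rot1 at col 2 lands with bottom-row=1; cleared 1 line(s) (total 1); column heights now [0 1 2 2], max=2
Drop 3: L rot0 at col 1 lands with bottom-row=2; cleared 0 line(s) (total 1); column heights now [0 3 3 4], max=4
Drop 4: S rot1 at col 1 lands with bottom-row=3; cleared 0 line(s) (total 1); column heights now [0 6 5 4], max=6

Answer: 1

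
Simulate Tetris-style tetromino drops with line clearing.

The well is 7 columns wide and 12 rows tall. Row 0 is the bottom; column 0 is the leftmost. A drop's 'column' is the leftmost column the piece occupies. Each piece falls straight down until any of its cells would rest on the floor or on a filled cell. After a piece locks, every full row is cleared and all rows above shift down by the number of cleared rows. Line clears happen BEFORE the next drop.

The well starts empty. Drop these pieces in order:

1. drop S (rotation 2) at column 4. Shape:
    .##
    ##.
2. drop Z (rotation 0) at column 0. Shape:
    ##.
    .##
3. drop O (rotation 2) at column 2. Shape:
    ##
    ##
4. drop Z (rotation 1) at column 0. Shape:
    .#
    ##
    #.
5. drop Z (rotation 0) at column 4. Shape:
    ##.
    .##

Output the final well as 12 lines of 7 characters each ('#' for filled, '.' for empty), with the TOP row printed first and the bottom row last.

Drop 1: S rot2 at col 4 lands with bottom-row=0; cleared 0 line(s) (total 0); column heights now [0 0 0 0 1 2 2], max=2
Drop 2: Z rot0 at col 0 lands with bottom-row=0; cleared 0 line(s) (total 0); column heights now [2 2 1 0 1 2 2], max=2
Drop 3: O rot2 at col 2 lands with bottom-row=1; cleared 0 line(s) (total 0); column heights now [2 2 3 3 1 2 2], max=3
Drop 4: Z rot1 at col 0 lands with bottom-row=2; cleared 0 line(s) (total 0); column heights now [4 5 3 3 1 2 2], max=5
Drop 5: Z rot0 at col 4 lands with bottom-row=2; cleared 0 line(s) (total 0); column heights now [4 5 3 3 4 4 3], max=5

Answer: .......
.......
.......
.......
.......
.......
.......
.#.....
##..##.
#.##.##
####.##
.##.##.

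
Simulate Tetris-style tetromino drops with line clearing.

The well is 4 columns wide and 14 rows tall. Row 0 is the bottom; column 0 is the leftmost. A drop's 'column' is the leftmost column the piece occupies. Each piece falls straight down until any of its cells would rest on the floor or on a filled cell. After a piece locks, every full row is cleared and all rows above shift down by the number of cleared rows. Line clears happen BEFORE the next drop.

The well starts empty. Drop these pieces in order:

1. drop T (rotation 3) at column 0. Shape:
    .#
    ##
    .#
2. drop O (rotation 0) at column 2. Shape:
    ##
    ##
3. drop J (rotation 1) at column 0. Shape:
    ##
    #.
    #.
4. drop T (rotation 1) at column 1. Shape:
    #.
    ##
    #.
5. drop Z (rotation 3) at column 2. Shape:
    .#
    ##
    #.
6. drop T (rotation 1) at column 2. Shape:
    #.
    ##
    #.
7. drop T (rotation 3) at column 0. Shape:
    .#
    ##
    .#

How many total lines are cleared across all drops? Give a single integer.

Answer: 3

Derivation:
Drop 1: T rot3 at col 0 lands with bottom-row=0; cleared 0 line(s) (total 0); column heights now [2 3 0 0], max=3
Drop 2: O rot0 at col 2 lands with bottom-row=0; cleared 1 line(s) (total 1); column heights now [0 2 1 1], max=2
Drop 3: J rot1 at col 0 lands with bottom-row=0; cleared 1 line(s) (total 2); column heights now [2 2 0 0], max=2
Drop 4: T rot1 at col 1 lands with bottom-row=2; cleared 0 line(s) (total 2); column heights now [2 5 4 0], max=5
Drop 5: Z rot3 at col 2 lands with bottom-row=4; cleared 0 line(s) (total 2); column heights now [2 5 6 7], max=7
Drop 6: T rot1 at col 2 lands with bottom-row=6; cleared 0 line(s) (total 2); column heights now [2 5 9 8], max=9
Drop 7: T rot3 at col 0 lands with bottom-row=5; cleared 1 line(s) (total 3); column heights now [2 7 8 7], max=8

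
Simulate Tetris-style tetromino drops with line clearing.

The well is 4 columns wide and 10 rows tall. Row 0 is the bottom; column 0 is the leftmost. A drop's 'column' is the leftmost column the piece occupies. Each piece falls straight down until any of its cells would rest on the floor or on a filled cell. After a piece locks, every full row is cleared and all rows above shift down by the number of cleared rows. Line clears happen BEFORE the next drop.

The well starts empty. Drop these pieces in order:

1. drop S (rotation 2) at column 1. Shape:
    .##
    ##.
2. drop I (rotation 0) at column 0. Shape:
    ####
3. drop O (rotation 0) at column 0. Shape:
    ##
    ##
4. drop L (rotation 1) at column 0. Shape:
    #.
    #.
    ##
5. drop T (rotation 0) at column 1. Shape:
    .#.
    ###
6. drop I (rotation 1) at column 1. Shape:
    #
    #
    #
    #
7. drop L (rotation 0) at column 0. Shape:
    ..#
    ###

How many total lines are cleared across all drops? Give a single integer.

Answer: 3

Derivation:
Drop 1: S rot2 at col 1 lands with bottom-row=0; cleared 0 line(s) (total 0); column heights now [0 1 2 2], max=2
Drop 2: I rot0 at col 0 lands with bottom-row=2; cleared 1 line(s) (total 1); column heights now [0 1 2 2], max=2
Drop 3: O rot0 at col 0 lands with bottom-row=1; cleared 1 line(s) (total 2); column heights now [2 2 1 0], max=2
Drop 4: L rot1 at col 0 lands with bottom-row=2; cleared 0 line(s) (total 2); column heights now [5 3 1 0], max=5
Drop 5: T rot0 at col 1 lands with bottom-row=3; cleared 1 line(s) (total 3); column heights now [4 3 4 0], max=4
Drop 6: I rot1 at col 1 lands with bottom-row=3; cleared 0 line(s) (total 3); column heights now [4 7 4 0], max=7
Drop 7: L rot0 at col 0 lands with bottom-row=7; cleared 0 line(s) (total 3); column heights now [8 8 9 0], max=9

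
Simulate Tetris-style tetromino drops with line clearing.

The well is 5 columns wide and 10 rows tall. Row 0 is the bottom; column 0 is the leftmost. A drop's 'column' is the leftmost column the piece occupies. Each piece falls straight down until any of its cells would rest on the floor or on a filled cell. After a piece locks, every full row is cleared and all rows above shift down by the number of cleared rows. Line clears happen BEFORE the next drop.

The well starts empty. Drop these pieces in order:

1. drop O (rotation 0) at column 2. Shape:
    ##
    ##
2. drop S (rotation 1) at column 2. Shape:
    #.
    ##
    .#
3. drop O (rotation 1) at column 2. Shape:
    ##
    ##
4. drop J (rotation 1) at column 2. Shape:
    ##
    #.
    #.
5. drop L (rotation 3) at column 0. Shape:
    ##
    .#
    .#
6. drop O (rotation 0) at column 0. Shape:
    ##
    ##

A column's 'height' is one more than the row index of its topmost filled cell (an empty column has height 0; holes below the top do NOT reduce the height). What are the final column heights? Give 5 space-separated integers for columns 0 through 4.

Answer: 5 5 10 10 0

Derivation:
Drop 1: O rot0 at col 2 lands with bottom-row=0; cleared 0 line(s) (total 0); column heights now [0 0 2 2 0], max=2
Drop 2: S rot1 at col 2 lands with bottom-row=2; cleared 0 line(s) (total 0); column heights now [0 0 5 4 0], max=5
Drop 3: O rot1 at col 2 lands with bottom-row=5; cleared 0 line(s) (total 0); column heights now [0 0 7 7 0], max=7
Drop 4: J rot1 at col 2 lands with bottom-row=7; cleared 0 line(s) (total 0); column heights now [0 0 10 10 0], max=10
Drop 5: L rot3 at col 0 lands with bottom-row=0; cleared 0 line(s) (total 0); column heights now [3 3 10 10 0], max=10
Drop 6: O rot0 at col 0 lands with bottom-row=3; cleared 0 line(s) (total 0); column heights now [5 5 10 10 0], max=10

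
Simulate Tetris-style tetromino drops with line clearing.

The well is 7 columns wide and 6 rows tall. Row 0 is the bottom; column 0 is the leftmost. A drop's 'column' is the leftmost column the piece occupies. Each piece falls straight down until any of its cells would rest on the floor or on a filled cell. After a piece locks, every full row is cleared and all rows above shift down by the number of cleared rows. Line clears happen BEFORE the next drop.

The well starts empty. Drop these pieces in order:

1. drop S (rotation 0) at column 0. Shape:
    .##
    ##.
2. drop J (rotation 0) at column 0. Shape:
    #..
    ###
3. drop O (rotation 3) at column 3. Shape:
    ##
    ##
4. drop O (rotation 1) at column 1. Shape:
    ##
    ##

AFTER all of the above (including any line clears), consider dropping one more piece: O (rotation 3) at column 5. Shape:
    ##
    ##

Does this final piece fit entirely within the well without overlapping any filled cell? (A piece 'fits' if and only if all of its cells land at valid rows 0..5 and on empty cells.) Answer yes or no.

Drop 1: S rot0 at col 0 lands with bottom-row=0; cleared 0 line(s) (total 0); column heights now [1 2 2 0 0 0 0], max=2
Drop 2: J rot0 at col 0 lands with bottom-row=2; cleared 0 line(s) (total 0); column heights now [4 3 3 0 0 0 0], max=4
Drop 3: O rot3 at col 3 lands with bottom-row=0; cleared 0 line(s) (total 0); column heights now [4 3 3 2 2 0 0], max=4
Drop 4: O rot1 at col 1 lands with bottom-row=3; cleared 0 line(s) (total 0); column heights now [4 5 5 2 2 0 0], max=5
Test piece O rot3 at col 5 (width 2): heights before test = [4 5 5 2 2 0 0]; fits = True

Answer: yes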